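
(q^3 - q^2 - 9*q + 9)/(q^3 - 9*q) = (q - 1)/q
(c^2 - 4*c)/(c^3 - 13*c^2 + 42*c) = (c - 4)/(c^2 - 13*c + 42)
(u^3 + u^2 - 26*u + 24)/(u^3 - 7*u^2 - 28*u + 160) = (u^2 + 5*u - 6)/(u^2 - 3*u - 40)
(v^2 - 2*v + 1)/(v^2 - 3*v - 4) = (-v^2 + 2*v - 1)/(-v^2 + 3*v + 4)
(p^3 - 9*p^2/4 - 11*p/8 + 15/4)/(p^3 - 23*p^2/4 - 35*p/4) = (p^2 - 7*p/2 + 3)/(p*(p - 7))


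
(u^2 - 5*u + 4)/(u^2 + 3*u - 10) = (u^2 - 5*u + 4)/(u^2 + 3*u - 10)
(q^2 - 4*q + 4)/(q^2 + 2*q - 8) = (q - 2)/(q + 4)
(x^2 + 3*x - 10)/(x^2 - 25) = (x - 2)/(x - 5)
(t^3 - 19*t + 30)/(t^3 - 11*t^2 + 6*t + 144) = (t^3 - 19*t + 30)/(t^3 - 11*t^2 + 6*t + 144)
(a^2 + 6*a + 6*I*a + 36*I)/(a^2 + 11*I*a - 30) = (a + 6)/(a + 5*I)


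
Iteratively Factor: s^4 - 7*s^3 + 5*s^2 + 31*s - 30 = (s - 1)*(s^3 - 6*s^2 - s + 30) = (s - 3)*(s - 1)*(s^2 - 3*s - 10) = (s - 3)*(s - 1)*(s + 2)*(s - 5)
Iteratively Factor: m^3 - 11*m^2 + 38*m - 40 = (m - 5)*(m^2 - 6*m + 8) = (m - 5)*(m - 2)*(m - 4)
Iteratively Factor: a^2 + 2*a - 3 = (a - 1)*(a + 3)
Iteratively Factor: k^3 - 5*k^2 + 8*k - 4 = (k - 2)*(k^2 - 3*k + 2) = (k - 2)*(k - 1)*(k - 2)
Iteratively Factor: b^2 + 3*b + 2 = (b + 2)*(b + 1)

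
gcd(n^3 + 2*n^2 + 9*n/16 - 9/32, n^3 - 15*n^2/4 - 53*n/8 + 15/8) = n^2 + 5*n/4 - 3/8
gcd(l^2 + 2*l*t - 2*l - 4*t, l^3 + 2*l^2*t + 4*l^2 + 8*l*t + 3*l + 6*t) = l + 2*t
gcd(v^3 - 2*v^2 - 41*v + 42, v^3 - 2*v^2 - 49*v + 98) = v - 7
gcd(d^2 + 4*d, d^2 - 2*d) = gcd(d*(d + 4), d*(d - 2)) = d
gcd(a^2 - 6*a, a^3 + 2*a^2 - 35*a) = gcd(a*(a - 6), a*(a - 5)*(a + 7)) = a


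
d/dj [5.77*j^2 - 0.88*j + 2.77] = 11.54*j - 0.88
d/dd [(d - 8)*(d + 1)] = 2*d - 7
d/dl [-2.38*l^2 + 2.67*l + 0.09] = 2.67 - 4.76*l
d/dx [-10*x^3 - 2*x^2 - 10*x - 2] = -30*x^2 - 4*x - 10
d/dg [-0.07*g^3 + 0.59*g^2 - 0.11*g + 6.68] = -0.21*g^2 + 1.18*g - 0.11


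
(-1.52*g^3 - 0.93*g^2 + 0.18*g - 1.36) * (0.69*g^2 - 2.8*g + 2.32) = -1.0488*g^5 + 3.6143*g^4 - 0.7982*g^3 - 3.6*g^2 + 4.2256*g - 3.1552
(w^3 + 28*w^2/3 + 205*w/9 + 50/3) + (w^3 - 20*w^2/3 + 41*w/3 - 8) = 2*w^3 + 8*w^2/3 + 328*w/9 + 26/3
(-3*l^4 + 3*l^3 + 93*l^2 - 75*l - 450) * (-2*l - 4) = 6*l^5 + 6*l^4 - 198*l^3 - 222*l^2 + 1200*l + 1800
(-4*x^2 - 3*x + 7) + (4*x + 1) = -4*x^2 + x + 8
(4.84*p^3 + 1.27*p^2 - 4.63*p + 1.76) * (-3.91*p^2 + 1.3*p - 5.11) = -18.9244*p^5 + 1.3263*p^4 - 4.9781*p^3 - 19.3903*p^2 + 25.9473*p - 8.9936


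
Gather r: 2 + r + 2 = r + 4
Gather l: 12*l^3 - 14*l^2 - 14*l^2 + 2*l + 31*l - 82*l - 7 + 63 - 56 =12*l^3 - 28*l^2 - 49*l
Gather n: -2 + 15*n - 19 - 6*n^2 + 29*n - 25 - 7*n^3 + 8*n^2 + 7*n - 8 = -7*n^3 + 2*n^2 + 51*n - 54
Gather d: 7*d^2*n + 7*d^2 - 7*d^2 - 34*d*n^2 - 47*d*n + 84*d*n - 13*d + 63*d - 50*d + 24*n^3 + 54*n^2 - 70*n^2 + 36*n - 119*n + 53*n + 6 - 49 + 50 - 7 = 7*d^2*n + d*(-34*n^2 + 37*n) + 24*n^3 - 16*n^2 - 30*n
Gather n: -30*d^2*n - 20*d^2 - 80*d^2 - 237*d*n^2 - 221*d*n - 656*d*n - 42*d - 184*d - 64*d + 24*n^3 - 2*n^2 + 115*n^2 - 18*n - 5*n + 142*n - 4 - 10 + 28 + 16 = -100*d^2 - 290*d + 24*n^3 + n^2*(113 - 237*d) + n*(-30*d^2 - 877*d + 119) + 30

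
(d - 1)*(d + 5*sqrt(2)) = d^2 - d + 5*sqrt(2)*d - 5*sqrt(2)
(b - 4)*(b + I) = b^2 - 4*b + I*b - 4*I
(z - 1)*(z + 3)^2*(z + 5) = z^4 + 10*z^3 + 28*z^2 + 6*z - 45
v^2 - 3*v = v*(v - 3)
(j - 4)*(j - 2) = j^2 - 6*j + 8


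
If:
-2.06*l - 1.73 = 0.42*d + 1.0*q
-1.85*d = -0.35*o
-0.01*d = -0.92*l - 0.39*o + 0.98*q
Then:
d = 0.765403619478509*q + 0.41452851529944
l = -0.641490058340279*q - 0.924321347779498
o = 4.04570484581498*q + 2.19107929515418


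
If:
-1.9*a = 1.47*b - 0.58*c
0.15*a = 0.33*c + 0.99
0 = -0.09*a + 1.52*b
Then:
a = -1.01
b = -0.06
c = -3.46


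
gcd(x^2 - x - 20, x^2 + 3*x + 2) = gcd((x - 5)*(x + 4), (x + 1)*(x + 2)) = 1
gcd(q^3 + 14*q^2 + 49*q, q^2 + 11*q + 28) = q + 7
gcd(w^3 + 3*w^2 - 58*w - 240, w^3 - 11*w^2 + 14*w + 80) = w - 8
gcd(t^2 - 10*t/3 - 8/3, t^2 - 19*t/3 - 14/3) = t + 2/3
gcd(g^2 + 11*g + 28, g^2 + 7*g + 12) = g + 4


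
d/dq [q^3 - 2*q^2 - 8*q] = 3*q^2 - 4*q - 8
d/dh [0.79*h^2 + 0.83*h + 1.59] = 1.58*h + 0.83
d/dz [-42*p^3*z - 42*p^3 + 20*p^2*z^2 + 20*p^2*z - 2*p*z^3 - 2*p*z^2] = 2*p*(-21*p^2 + 20*p*z + 10*p - 3*z^2 - 2*z)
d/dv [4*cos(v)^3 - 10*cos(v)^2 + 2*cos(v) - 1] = 2*(-6*cos(v)^2 + 10*cos(v) - 1)*sin(v)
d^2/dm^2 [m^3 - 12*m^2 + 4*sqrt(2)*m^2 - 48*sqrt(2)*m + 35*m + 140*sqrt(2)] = 6*m - 24 + 8*sqrt(2)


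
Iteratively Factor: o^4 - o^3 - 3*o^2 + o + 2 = (o + 1)*(o^3 - 2*o^2 - o + 2) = (o - 1)*(o + 1)*(o^2 - o - 2) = (o - 2)*(o - 1)*(o + 1)*(o + 1)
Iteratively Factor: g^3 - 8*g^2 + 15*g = (g)*(g^2 - 8*g + 15) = g*(g - 5)*(g - 3)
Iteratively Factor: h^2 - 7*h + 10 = (h - 5)*(h - 2)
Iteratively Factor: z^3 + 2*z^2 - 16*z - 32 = (z + 2)*(z^2 - 16) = (z - 4)*(z + 2)*(z + 4)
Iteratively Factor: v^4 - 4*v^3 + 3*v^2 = (v - 3)*(v^3 - v^2) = v*(v - 3)*(v^2 - v) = v*(v - 3)*(v - 1)*(v)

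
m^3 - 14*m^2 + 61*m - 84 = (m - 7)*(m - 4)*(m - 3)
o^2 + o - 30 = (o - 5)*(o + 6)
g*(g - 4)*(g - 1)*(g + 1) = g^4 - 4*g^3 - g^2 + 4*g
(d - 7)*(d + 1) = d^2 - 6*d - 7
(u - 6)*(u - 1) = u^2 - 7*u + 6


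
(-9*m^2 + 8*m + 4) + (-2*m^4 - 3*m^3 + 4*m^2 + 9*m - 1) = -2*m^4 - 3*m^3 - 5*m^2 + 17*m + 3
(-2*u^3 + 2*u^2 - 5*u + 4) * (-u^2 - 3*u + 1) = 2*u^5 + 4*u^4 - 3*u^3 + 13*u^2 - 17*u + 4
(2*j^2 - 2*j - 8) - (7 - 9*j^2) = 11*j^2 - 2*j - 15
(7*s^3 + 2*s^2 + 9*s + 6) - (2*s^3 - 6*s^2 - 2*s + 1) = 5*s^3 + 8*s^2 + 11*s + 5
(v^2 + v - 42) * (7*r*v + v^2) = 7*r*v^3 + 7*r*v^2 - 294*r*v + v^4 + v^3 - 42*v^2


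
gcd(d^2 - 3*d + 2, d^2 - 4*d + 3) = d - 1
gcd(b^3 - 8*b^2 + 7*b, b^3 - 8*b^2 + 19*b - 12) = b - 1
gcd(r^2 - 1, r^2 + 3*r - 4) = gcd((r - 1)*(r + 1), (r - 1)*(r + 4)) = r - 1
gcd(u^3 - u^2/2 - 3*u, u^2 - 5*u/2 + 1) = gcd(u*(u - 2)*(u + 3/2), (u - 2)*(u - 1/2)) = u - 2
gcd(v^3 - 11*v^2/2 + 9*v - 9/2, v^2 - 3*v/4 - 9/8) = v - 3/2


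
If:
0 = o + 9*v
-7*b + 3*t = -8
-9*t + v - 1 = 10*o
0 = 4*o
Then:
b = 23/21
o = 0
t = -1/9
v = 0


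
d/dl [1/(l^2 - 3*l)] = (3 - 2*l)/(l^2*(l - 3)^2)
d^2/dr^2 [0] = 0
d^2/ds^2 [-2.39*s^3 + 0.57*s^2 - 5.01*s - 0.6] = 1.14 - 14.34*s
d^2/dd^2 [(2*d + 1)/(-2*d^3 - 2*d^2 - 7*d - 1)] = 2*(-(2*d + 1)*(6*d^2 + 4*d + 7)^2 + 2*(6*d^2 + 4*d + (2*d + 1)*(3*d + 1) + 7)*(2*d^3 + 2*d^2 + 7*d + 1))/(2*d^3 + 2*d^2 + 7*d + 1)^3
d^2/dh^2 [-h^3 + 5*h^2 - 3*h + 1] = 10 - 6*h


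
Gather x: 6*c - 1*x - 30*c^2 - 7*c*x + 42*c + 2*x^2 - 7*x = -30*c^2 + 48*c + 2*x^2 + x*(-7*c - 8)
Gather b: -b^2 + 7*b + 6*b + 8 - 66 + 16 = -b^2 + 13*b - 42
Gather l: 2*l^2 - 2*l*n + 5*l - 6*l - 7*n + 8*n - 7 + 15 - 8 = 2*l^2 + l*(-2*n - 1) + n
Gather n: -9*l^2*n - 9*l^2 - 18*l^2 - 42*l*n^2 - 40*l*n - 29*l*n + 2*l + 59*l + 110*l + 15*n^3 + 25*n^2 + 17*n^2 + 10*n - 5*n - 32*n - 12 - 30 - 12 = -27*l^2 + 171*l + 15*n^3 + n^2*(42 - 42*l) + n*(-9*l^2 - 69*l - 27) - 54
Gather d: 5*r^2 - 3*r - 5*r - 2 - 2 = 5*r^2 - 8*r - 4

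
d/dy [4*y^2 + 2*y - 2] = 8*y + 2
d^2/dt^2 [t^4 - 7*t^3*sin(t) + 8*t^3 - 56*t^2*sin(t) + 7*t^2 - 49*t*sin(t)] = 7*t^3*sin(t) + 56*t^2*sin(t) - 42*t^2*cos(t) + 12*t^2 + 7*t*sin(t) - 224*t*cos(t) + 48*t - 112*sin(t) - 98*cos(t) + 14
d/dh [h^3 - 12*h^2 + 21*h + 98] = 3*h^2 - 24*h + 21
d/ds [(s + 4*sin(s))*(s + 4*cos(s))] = 4*sqrt(2)*s*cos(s + pi/4) + 2*s + 4*sqrt(2)*sin(s + pi/4) + 16*cos(2*s)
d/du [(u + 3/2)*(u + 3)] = 2*u + 9/2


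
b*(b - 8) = b^2 - 8*b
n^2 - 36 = (n - 6)*(n + 6)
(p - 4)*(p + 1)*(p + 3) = p^3 - 13*p - 12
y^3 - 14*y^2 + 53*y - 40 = (y - 8)*(y - 5)*(y - 1)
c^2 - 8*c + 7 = (c - 7)*(c - 1)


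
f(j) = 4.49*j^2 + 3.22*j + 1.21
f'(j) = 8.98*j + 3.22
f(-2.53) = 21.80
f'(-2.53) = -19.50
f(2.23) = 30.72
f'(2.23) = 23.25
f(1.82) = 21.94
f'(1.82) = 19.56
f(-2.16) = 15.20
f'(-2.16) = -16.18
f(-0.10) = 0.93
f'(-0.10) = 2.32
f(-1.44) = 5.88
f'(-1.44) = -9.71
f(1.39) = 14.36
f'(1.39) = 15.70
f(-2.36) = 18.62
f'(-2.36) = -17.97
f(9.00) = 393.88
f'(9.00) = 84.04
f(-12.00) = 609.13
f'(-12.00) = -104.54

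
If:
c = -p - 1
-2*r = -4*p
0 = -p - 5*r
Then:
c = -1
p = 0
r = 0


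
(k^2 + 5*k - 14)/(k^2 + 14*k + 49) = (k - 2)/(k + 7)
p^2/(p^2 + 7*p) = p/(p + 7)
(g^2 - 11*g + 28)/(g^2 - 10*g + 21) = (g - 4)/(g - 3)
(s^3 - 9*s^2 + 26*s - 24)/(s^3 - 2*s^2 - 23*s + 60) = (s - 2)/(s + 5)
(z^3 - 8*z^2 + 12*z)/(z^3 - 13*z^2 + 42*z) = (z - 2)/(z - 7)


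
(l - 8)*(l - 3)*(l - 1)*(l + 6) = l^4 - 6*l^3 - 37*l^2 + 186*l - 144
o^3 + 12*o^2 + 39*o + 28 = (o + 1)*(o + 4)*(o + 7)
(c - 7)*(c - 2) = c^2 - 9*c + 14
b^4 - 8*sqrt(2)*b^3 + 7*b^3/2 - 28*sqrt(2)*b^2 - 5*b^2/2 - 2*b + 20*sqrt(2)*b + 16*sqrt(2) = (b - 1)*(b + 1/2)*(b + 4)*(b - 8*sqrt(2))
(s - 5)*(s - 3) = s^2 - 8*s + 15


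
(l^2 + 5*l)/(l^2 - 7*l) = (l + 5)/(l - 7)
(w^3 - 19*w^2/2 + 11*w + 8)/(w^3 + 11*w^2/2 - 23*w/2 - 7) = (w - 8)/(w + 7)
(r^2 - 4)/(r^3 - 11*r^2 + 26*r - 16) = (r + 2)/(r^2 - 9*r + 8)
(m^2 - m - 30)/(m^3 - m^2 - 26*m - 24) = (m + 5)/(m^2 + 5*m + 4)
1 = 1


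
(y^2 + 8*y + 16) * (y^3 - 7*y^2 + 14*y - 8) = y^5 + y^4 - 26*y^3 - 8*y^2 + 160*y - 128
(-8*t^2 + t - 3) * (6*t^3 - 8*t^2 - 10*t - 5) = -48*t^5 + 70*t^4 + 54*t^3 + 54*t^2 + 25*t + 15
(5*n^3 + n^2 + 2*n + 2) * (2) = 10*n^3 + 2*n^2 + 4*n + 4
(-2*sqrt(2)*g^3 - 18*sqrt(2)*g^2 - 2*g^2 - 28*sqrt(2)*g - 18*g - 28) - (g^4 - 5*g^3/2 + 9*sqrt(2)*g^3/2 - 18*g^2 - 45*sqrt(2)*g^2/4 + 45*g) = -g^4 - 13*sqrt(2)*g^3/2 + 5*g^3/2 - 27*sqrt(2)*g^2/4 + 16*g^2 - 63*g - 28*sqrt(2)*g - 28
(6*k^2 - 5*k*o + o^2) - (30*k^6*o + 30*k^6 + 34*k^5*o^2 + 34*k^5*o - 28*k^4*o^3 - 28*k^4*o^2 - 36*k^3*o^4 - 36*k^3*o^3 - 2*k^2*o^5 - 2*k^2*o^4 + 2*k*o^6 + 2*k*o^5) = -30*k^6*o - 30*k^6 - 34*k^5*o^2 - 34*k^5*o + 28*k^4*o^3 + 28*k^4*o^2 + 36*k^3*o^4 + 36*k^3*o^3 + 2*k^2*o^5 + 2*k^2*o^4 + 6*k^2 - 2*k*o^6 - 2*k*o^5 - 5*k*o + o^2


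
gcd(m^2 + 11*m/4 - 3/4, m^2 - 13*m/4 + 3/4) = m - 1/4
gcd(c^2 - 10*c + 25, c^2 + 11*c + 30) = 1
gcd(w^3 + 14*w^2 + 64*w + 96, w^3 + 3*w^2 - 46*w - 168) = w^2 + 10*w + 24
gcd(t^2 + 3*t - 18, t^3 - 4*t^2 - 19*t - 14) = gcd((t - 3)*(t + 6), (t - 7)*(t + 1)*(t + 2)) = 1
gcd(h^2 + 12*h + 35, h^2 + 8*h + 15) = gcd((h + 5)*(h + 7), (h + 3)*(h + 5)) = h + 5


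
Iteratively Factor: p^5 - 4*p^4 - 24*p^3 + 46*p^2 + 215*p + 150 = (p + 2)*(p^4 - 6*p^3 - 12*p^2 + 70*p + 75) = (p + 1)*(p + 2)*(p^3 - 7*p^2 - 5*p + 75) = (p - 5)*(p + 1)*(p + 2)*(p^2 - 2*p - 15) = (p - 5)^2*(p + 1)*(p + 2)*(p + 3)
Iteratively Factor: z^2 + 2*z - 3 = (z - 1)*(z + 3)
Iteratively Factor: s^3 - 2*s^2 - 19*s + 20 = (s - 5)*(s^2 + 3*s - 4) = (s - 5)*(s - 1)*(s + 4)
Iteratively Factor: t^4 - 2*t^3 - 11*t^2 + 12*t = (t - 4)*(t^3 + 2*t^2 - 3*t) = t*(t - 4)*(t^2 + 2*t - 3) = t*(t - 4)*(t - 1)*(t + 3)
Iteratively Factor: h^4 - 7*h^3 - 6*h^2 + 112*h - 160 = (h - 5)*(h^3 - 2*h^2 - 16*h + 32) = (h - 5)*(h - 4)*(h^2 + 2*h - 8) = (h - 5)*(h - 4)*(h - 2)*(h + 4)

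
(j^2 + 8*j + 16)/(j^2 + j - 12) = (j + 4)/(j - 3)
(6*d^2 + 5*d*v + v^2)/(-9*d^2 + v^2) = (2*d + v)/(-3*d + v)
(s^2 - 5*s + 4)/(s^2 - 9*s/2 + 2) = 2*(s - 1)/(2*s - 1)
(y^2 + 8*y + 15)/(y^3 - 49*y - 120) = 1/(y - 8)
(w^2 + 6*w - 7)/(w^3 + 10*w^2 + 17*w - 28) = 1/(w + 4)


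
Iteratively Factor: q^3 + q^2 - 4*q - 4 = (q - 2)*(q^2 + 3*q + 2) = (q - 2)*(q + 1)*(q + 2)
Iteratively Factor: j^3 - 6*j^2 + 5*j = (j - 5)*(j^2 - j) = (j - 5)*(j - 1)*(j)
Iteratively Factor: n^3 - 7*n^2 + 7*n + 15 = (n - 3)*(n^2 - 4*n - 5) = (n - 3)*(n + 1)*(n - 5)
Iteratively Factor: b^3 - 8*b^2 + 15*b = (b)*(b^2 - 8*b + 15) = b*(b - 3)*(b - 5)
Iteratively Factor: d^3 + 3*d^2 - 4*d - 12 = (d - 2)*(d^2 + 5*d + 6) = (d - 2)*(d + 3)*(d + 2)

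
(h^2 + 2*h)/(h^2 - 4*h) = (h + 2)/(h - 4)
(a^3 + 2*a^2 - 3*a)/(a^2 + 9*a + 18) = a*(a - 1)/(a + 6)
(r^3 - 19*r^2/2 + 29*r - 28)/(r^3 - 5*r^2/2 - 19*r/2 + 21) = (r - 4)/(r + 3)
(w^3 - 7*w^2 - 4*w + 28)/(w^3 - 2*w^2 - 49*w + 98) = (w + 2)/(w + 7)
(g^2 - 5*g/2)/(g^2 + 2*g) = (g - 5/2)/(g + 2)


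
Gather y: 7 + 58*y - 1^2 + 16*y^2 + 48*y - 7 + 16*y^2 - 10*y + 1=32*y^2 + 96*y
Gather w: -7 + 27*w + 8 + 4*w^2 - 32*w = 4*w^2 - 5*w + 1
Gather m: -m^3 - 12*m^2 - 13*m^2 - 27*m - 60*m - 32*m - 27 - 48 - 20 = -m^3 - 25*m^2 - 119*m - 95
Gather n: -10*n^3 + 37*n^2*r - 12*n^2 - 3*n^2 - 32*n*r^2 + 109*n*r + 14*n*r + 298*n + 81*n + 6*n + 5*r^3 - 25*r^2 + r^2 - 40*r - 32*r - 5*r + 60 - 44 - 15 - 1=-10*n^3 + n^2*(37*r - 15) + n*(-32*r^2 + 123*r + 385) + 5*r^3 - 24*r^2 - 77*r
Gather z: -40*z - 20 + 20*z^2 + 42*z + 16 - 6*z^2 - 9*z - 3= 14*z^2 - 7*z - 7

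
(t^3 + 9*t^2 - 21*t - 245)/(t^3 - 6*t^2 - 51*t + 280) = (t + 7)/(t - 8)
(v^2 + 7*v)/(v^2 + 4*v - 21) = v/(v - 3)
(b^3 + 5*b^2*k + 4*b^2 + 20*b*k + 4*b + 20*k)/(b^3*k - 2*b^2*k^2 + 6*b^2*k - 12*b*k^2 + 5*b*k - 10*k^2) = (b^3 + 5*b^2*k + 4*b^2 + 20*b*k + 4*b + 20*k)/(k*(b^3 - 2*b^2*k + 6*b^2 - 12*b*k + 5*b - 10*k))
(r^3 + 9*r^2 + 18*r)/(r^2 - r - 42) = r*(r + 3)/(r - 7)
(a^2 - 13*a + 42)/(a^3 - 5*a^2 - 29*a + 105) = (a - 6)/(a^2 + 2*a - 15)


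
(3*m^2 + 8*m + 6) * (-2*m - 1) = -6*m^3 - 19*m^2 - 20*m - 6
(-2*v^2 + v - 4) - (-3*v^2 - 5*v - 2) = v^2 + 6*v - 2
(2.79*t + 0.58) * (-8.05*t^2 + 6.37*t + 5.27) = -22.4595*t^3 + 13.1033*t^2 + 18.3979*t + 3.0566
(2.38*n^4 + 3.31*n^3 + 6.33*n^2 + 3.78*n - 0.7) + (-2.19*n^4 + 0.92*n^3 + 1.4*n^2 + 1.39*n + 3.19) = 0.19*n^4 + 4.23*n^3 + 7.73*n^2 + 5.17*n + 2.49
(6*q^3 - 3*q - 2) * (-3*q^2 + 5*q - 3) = -18*q^5 + 30*q^4 - 9*q^3 - 9*q^2 - q + 6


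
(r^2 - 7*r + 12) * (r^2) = r^4 - 7*r^3 + 12*r^2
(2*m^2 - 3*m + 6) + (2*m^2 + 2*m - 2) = 4*m^2 - m + 4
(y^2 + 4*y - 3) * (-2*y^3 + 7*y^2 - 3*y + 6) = -2*y^5 - y^4 + 31*y^3 - 27*y^2 + 33*y - 18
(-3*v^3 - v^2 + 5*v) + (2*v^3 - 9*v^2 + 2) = -v^3 - 10*v^2 + 5*v + 2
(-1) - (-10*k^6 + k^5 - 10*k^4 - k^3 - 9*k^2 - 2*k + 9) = 10*k^6 - k^5 + 10*k^4 + k^3 + 9*k^2 + 2*k - 10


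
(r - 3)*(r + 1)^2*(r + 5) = r^4 + 4*r^3 - 10*r^2 - 28*r - 15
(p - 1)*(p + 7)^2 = p^3 + 13*p^2 + 35*p - 49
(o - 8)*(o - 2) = o^2 - 10*o + 16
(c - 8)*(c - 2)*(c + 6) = c^3 - 4*c^2 - 44*c + 96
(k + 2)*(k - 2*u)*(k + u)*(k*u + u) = k^4*u - k^3*u^2 + 3*k^3*u - 2*k^2*u^3 - 3*k^2*u^2 + 2*k^2*u - 6*k*u^3 - 2*k*u^2 - 4*u^3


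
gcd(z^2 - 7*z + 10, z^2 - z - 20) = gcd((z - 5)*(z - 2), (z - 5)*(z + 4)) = z - 5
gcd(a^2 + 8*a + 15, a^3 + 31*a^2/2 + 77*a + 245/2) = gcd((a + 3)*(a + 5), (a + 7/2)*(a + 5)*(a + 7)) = a + 5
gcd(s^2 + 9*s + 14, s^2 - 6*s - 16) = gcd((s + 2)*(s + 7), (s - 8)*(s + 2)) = s + 2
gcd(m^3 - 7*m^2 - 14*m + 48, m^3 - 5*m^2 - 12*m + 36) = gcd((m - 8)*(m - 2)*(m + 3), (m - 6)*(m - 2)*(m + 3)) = m^2 + m - 6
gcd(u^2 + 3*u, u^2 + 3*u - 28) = 1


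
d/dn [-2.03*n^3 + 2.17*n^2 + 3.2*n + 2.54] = -6.09*n^2 + 4.34*n + 3.2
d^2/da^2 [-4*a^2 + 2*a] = -8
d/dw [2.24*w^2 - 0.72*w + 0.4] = 4.48*w - 0.72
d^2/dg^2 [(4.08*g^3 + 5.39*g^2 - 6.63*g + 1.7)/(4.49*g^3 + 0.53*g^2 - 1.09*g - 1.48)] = (197.907526*g^6 - 682.16121*g^5 + 800.22576*g^4 + 519.877338*g^3 - 510.88812*g^2 + 84.30606*g + 51.710044)/(90.518849*g^9 + 32.054559*g^8 - 62.139804*g^7 - 104.925205*g^6 - 6.046572*g^5 + 44.101491*g^4 + 33.339635*g^3 - 1.792428*g^2 - 7.162608*g - 3.241792)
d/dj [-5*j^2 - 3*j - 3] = -10*j - 3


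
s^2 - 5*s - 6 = (s - 6)*(s + 1)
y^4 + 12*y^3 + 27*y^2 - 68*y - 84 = (y - 2)*(y + 1)*(y + 6)*(y + 7)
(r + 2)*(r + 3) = r^2 + 5*r + 6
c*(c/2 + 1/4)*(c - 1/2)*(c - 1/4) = c^4/2 - c^3/8 - c^2/8 + c/32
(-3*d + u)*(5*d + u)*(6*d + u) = -90*d^3 - 3*d^2*u + 8*d*u^2 + u^3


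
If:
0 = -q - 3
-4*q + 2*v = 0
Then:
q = -3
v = -6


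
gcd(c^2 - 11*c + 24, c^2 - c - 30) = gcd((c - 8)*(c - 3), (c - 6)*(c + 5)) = 1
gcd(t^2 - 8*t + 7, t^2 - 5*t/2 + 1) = 1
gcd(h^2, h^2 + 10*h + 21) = 1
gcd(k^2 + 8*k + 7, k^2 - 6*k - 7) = k + 1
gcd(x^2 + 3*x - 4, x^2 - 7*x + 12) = 1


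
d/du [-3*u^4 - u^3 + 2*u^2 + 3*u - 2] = -12*u^3 - 3*u^2 + 4*u + 3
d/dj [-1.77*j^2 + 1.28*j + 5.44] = 1.28 - 3.54*j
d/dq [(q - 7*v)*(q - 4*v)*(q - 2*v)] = 3*q^2 - 26*q*v + 50*v^2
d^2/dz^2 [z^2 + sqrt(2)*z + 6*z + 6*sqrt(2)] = 2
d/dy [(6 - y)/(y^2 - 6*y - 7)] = (-y^2 + 6*y + 2*(y - 6)*(y - 3) + 7)/(-y^2 + 6*y + 7)^2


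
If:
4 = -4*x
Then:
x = -1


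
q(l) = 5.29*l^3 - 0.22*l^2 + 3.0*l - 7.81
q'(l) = 15.87*l^2 - 0.44*l + 3.0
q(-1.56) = -33.11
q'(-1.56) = 42.31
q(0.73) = -3.68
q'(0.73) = 11.14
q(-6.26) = -1332.92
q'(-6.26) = 627.66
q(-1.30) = -23.70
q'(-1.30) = 30.39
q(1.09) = 2.05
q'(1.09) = 21.38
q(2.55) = 86.12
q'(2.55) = 105.07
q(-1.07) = -17.75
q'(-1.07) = 21.64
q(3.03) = 146.42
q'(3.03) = 147.37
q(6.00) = 1144.91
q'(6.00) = 571.68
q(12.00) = 9137.63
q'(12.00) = 2283.00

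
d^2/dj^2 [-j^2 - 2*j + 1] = -2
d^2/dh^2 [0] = 0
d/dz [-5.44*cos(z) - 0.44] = 5.44*sin(z)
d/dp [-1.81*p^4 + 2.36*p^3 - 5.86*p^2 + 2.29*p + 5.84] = -7.24*p^3 + 7.08*p^2 - 11.72*p + 2.29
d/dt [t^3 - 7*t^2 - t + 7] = 3*t^2 - 14*t - 1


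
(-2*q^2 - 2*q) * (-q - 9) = 2*q^3 + 20*q^2 + 18*q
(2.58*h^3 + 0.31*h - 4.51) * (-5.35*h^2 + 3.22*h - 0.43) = -13.803*h^5 + 8.3076*h^4 - 2.7679*h^3 + 25.1267*h^2 - 14.6555*h + 1.9393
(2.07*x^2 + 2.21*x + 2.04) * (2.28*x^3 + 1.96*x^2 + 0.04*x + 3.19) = 4.7196*x^5 + 9.096*x^4 + 9.0656*x^3 + 10.6901*x^2 + 7.1315*x + 6.5076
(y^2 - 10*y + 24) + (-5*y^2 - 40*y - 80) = -4*y^2 - 50*y - 56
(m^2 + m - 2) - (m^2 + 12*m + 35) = -11*m - 37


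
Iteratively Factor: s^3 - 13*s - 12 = (s + 1)*(s^2 - s - 12) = (s - 4)*(s + 1)*(s + 3)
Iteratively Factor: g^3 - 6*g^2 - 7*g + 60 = (g - 5)*(g^2 - g - 12) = (g - 5)*(g - 4)*(g + 3)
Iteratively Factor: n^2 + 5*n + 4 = (n + 1)*(n + 4)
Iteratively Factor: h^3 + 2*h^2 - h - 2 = (h - 1)*(h^2 + 3*h + 2) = (h - 1)*(h + 1)*(h + 2)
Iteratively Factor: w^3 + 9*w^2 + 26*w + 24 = (w + 2)*(w^2 + 7*w + 12) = (w + 2)*(w + 4)*(w + 3)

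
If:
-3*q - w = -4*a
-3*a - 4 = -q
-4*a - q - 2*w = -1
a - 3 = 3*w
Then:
No Solution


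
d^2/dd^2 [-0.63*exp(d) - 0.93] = -0.63*exp(d)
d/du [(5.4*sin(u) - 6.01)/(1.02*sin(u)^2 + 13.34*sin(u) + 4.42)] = (-5.508*sin(u)^2 + 12.2604*sin(u) + 104.0414)*cos(u)/(1.0404*sin(u)^4 + 27.2136*sin(u)^3 + 186.9724*sin(u)^2 + 117.9256*sin(u) + 19.5364)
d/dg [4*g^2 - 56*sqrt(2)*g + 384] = 8*g - 56*sqrt(2)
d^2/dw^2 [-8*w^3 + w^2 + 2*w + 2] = 2 - 48*w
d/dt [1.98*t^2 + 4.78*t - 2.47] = 3.96*t + 4.78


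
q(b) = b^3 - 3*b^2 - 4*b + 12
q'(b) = 3*b^2 - 6*b - 4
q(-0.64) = 13.07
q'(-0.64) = 1.07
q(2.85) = -0.62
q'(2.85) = 3.27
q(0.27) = 10.72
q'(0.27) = -5.40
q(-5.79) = -259.52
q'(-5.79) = 131.31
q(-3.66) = -62.57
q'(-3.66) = 58.15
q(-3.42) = -49.41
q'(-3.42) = 51.61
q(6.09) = 102.24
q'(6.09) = 70.72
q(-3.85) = -74.13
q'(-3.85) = 63.57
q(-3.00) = -30.00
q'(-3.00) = 41.00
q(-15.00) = -3978.00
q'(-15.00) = 761.00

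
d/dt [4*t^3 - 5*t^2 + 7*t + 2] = 12*t^2 - 10*t + 7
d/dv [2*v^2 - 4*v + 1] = 4*v - 4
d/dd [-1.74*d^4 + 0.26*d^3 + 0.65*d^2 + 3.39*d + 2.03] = -6.96*d^3 + 0.78*d^2 + 1.3*d + 3.39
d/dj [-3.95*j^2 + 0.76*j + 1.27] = 0.76 - 7.9*j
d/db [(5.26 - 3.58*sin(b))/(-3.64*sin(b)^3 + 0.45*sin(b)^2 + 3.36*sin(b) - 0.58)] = (-26.0624*sin(b)^3 + 59.0502*sin(b)^2 - 4.734*sin(b) - 15.5972)*cos(b)/(13.2496*sin(b)^6 - 3.276*sin(b)^5 - 24.2583*sin(b)^4 + 7.2464*sin(b)^3 + 10.7676*sin(b)^2 - 3.8976*sin(b) + 0.3364)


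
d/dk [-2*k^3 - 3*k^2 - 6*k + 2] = -6*k^2 - 6*k - 6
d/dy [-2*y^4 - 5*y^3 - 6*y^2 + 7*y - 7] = -8*y^3 - 15*y^2 - 12*y + 7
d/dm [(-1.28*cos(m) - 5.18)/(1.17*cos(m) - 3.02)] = -9.9262*sin(m)/(1.17*cos(m) - 3.02)^2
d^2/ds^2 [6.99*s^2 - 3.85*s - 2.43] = 13.9800000000000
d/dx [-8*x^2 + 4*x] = 4 - 16*x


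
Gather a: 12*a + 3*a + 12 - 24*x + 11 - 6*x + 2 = 15*a - 30*x + 25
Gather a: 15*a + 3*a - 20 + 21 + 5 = 18*a + 6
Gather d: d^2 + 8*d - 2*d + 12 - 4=d^2 + 6*d + 8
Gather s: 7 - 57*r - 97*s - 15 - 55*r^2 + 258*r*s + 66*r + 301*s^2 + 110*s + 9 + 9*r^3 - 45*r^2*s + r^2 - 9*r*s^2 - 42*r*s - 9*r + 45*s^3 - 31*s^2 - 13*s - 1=9*r^3 - 54*r^2 + 45*s^3 + s^2*(270 - 9*r) + s*(-45*r^2 + 216*r)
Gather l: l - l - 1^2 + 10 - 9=0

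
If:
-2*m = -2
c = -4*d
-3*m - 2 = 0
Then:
No Solution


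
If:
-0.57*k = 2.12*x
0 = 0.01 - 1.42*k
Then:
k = 0.01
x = -0.00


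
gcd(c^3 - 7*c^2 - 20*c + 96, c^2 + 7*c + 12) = c + 4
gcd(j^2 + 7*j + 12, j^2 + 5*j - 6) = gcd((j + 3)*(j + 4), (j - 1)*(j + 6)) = 1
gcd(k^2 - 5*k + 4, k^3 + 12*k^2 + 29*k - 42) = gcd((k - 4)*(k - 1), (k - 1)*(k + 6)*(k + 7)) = k - 1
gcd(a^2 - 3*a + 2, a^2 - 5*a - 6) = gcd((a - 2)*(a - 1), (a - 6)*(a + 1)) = 1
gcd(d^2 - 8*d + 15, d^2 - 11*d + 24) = d - 3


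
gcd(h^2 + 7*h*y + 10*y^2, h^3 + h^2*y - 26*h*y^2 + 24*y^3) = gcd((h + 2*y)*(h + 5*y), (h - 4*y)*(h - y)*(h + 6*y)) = 1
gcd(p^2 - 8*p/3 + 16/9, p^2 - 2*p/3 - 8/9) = p - 4/3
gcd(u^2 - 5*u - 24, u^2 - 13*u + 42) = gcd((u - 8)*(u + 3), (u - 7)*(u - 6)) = 1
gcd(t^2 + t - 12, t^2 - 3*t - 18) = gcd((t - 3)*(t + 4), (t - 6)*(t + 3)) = 1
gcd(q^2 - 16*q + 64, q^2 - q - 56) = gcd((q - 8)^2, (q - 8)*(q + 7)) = q - 8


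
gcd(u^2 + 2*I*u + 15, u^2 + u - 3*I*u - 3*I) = u - 3*I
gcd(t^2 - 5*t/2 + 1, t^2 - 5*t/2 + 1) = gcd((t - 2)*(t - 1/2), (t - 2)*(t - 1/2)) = t^2 - 5*t/2 + 1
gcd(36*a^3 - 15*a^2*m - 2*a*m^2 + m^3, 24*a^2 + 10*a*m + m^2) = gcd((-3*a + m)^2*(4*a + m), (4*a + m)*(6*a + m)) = 4*a + m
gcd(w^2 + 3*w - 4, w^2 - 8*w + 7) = w - 1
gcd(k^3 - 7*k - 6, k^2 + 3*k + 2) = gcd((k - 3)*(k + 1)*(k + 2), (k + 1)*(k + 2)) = k^2 + 3*k + 2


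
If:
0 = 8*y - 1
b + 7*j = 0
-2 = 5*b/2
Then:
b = -4/5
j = 4/35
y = 1/8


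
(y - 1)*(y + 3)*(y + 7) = y^3 + 9*y^2 + 11*y - 21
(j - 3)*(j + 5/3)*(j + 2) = j^3 + 2*j^2/3 - 23*j/3 - 10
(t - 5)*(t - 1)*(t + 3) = t^3 - 3*t^2 - 13*t + 15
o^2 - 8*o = o*(o - 8)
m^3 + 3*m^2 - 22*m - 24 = (m - 4)*(m + 1)*(m + 6)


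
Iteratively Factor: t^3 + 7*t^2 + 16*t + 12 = (t + 2)*(t^2 + 5*t + 6) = (t + 2)*(t + 3)*(t + 2)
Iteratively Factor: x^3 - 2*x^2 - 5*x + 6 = (x + 2)*(x^2 - 4*x + 3) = (x - 1)*(x + 2)*(x - 3)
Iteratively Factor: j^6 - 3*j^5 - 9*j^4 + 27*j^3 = (j)*(j^5 - 3*j^4 - 9*j^3 + 27*j^2) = j^2*(j^4 - 3*j^3 - 9*j^2 + 27*j) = j^2*(j - 3)*(j^3 - 9*j) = j^2*(j - 3)*(j + 3)*(j^2 - 3*j) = j^2*(j - 3)^2*(j + 3)*(j)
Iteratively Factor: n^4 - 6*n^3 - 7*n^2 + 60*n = (n + 3)*(n^3 - 9*n^2 + 20*n) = (n - 5)*(n + 3)*(n^2 - 4*n) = n*(n - 5)*(n + 3)*(n - 4)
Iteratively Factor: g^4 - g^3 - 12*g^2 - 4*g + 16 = (g - 4)*(g^3 + 3*g^2 - 4) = (g - 4)*(g + 2)*(g^2 + g - 2) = (g - 4)*(g + 2)^2*(g - 1)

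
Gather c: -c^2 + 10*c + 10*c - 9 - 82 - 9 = -c^2 + 20*c - 100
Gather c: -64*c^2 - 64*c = -64*c^2 - 64*c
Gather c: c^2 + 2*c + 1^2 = c^2 + 2*c + 1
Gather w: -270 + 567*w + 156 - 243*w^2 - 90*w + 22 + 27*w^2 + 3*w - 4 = -216*w^2 + 480*w - 96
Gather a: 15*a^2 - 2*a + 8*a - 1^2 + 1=15*a^2 + 6*a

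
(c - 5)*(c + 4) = c^2 - c - 20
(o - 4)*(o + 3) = o^2 - o - 12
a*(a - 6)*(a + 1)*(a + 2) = a^4 - 3*a^3 - 16*a^2 - 12*a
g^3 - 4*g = g*(g - 2)*(g + 2)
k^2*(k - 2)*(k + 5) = k^4 + 3*k^3 - 10*k^2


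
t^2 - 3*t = t*(t - 3)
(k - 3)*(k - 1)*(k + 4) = k^3 - 13*k + 12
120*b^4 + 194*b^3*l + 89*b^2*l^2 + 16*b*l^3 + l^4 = (b + l)*(4*b + l)*(5*b + l)*(6*b + l)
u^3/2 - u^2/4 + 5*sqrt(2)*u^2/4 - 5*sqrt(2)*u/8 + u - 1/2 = (u/2 + sqrt(2))*(u - 1/2)*(u + sqrt(2)/2)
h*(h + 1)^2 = h^3 + 2*h^2 + h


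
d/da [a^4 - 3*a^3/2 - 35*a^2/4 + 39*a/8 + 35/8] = 4*a^3 - 9*a^2/2 - 35*a/2 + 39/8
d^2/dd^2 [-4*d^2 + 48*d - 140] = -8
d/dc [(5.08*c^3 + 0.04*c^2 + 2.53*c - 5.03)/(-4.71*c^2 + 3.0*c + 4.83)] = (-23.9268*c^4 + 30.48*c^3 + 85.6455*c^2 - 46.9962*c + 27.3099)/(22.1841*c^4 - 28.26*c^3 - 36.4986*c^2 + 28.98*c + 23.3289)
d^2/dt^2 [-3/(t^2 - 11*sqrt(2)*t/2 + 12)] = 12*(4*t^2 - 22*sqrt(2)*t - (4*t - 11*sqrt(2))^2 + 48)/(2*t^2 - 11*sqrt(2)*t + 24)^3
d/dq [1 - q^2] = -2*q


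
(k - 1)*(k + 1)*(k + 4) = k^3 + 4*k^2 - k - 4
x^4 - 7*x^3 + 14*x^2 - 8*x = x*(x - 4)*(x - 2)*(x - 1)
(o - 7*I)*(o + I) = o^2 - 6*I*o + 7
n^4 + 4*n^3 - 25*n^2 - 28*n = n*(n - 4)*(n + 1)*(n + 7)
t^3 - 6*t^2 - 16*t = t*(t - 8)*(t + 2)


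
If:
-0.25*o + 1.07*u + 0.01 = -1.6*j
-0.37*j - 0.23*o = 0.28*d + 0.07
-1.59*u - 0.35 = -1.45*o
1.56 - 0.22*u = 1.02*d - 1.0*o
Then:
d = 0.01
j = 1.05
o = -2.00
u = -2.05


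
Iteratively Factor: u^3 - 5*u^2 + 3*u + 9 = (u - 3)*(u^2 - 2*u - 3) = (u - 3)*(u + 1)*(u - 3)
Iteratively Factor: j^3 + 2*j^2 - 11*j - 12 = (j - 3)*(j^2 + 5*j + 4) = (j - 3)*(j + 4)*(j + 1)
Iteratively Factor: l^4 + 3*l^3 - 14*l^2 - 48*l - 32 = (l + 1)*(l^3 + 2*l^2 - 16*l - 32) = (l - 4)*(l + 1)*(l^2 + 6*l + 8) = (l - 4)*(l + 1)*(l + 4)*(l + 2)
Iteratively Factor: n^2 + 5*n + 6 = (n + 3)*(n + 2)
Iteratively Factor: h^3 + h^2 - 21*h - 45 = (h - 5)*(h^2 + 6*h + 9) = (h - 5)*(h + 3)*(h + 3)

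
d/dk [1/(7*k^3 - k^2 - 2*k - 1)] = (-21*k^2 + 2*k + 2)/(-7*k^3 + k^2 + 2*k + 1)^2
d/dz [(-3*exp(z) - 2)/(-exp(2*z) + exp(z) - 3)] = (-(2*exp(z) - 1)*(3*exp(z) + 2) + 3*exp(2*z) - 3*exp(z) + 9)*exp(z)/(exp(2*z) - exp(z) + 3)^2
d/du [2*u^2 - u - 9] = 4*u - 1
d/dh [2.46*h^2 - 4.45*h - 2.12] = 4.92*h - 4.45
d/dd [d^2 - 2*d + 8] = 2*d - 2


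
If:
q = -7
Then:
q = -7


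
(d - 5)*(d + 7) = d^2 + 2*d - 35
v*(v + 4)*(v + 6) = v^3 + 10*v^2 + 24*v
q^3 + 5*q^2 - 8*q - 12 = (q - 2)*(q + 1)*(q + 6)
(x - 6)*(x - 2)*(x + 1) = x^3 - 7*x^2 + 4*x + 12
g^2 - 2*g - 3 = (g - 3)*(g + 1)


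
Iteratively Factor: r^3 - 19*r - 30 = (r + 2)*(r^2 - 2*r - 15) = (r + 2)*(r + 3)*(r - 5)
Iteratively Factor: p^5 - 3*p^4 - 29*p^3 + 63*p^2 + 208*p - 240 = (p - 5)*(p^4 + 2*p^3 - 19*p^2 - 32*p + 48) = (p - 5)*(p - 4)*(p^3 + 6*p^2 + 5*p - 12) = (p - 5)*(p - 4)*(p + 4)*(p^2 + 2*p - 3) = (p - 5)*(p - 4)*(p + 3)*(p + 4)*(p - 1)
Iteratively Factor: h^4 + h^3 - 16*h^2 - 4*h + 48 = (h + 4)*(h^3 - 3*h^2 - 4*h + 12) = (h - 3)*(h + 4)*(h^2 - 4) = (h - 3)*(h + 2)*(h + 4)*(h - 2)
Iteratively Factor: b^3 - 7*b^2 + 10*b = (b - 2)*(b^2 - 5*b) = b*(b - 2)*(b - 5)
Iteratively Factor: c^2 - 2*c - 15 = (c + 3)*(c - 5)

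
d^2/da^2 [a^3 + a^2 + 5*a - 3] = 6*a + 2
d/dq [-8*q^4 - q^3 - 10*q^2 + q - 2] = -32*q^3 - 3*q^2 - 20*q + 1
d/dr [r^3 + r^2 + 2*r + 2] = 3*r^2 + 2*r + 2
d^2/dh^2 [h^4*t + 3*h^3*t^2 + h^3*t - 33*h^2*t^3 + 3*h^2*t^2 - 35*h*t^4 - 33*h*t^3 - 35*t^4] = 6*t*(2*h^2 + 3*h*t + h - 11*t^2 + t)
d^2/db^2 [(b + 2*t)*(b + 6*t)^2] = 6*b + 28*t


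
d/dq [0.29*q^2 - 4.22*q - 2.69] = 0.58*q - 4.22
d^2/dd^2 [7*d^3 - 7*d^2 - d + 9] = 42*d - 14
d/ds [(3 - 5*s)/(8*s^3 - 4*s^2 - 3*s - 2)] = (80*s^3 - 92*s^2 + 24*s + 19)/(64*s^6 - 64*s^5 - 32*s^4 - 8*s^3 + 25*s^2 + 12*s + 4)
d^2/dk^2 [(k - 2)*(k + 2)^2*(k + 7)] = 12*k^2 + 54*k + 20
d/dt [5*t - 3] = 5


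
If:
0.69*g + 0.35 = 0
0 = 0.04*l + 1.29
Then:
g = -0.51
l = -32.25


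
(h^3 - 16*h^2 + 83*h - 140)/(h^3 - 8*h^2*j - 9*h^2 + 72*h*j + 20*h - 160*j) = (h - 7)/(h - 8*j)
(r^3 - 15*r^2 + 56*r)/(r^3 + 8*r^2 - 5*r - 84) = r*(r^2 - 15*r + 56)/(r^3 + 8*r^2 - 5*r - 84)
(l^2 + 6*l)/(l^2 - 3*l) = (l + 6)/(l - 3)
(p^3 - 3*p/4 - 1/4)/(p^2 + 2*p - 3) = (p^2 + p + 1/4)/(p + 3)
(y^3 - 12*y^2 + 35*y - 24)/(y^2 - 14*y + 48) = (y^2 - 4*y + 3)/(y - 6)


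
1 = 1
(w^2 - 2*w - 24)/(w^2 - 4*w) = (w^2 - 2*w - 24)/(w*(w - 4))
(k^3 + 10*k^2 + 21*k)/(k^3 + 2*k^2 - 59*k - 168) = k/(k - 8)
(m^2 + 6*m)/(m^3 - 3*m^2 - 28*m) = (m + 6)/(m^2 - 3*m - 28)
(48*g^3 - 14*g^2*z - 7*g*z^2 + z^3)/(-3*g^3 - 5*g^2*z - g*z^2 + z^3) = (-48*g^3 + 14*g^2*z + 7*g*z^2 - z^3)/(3*g^3 + 5*g^2*z + g*z^2 - z^3)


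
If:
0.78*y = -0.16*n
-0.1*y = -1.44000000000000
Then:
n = -70.20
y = 14.40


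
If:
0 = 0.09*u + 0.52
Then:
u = -5.78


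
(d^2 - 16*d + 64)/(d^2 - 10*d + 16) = (d - 8)/(d - 2)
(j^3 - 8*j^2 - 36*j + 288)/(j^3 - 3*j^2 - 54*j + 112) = (j^2 - 36)/(j^2 + 5*j - 14)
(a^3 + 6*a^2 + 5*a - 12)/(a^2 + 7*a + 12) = a - 1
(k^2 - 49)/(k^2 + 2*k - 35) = (k - 7)/(k - 5)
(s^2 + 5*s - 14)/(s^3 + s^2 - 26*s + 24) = (s^2 + 5*s - 14)/(s^3 + s^2 - 26*s + 24)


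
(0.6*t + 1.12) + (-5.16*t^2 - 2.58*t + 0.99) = -5.16*t^2 - 1.98*t + 2.11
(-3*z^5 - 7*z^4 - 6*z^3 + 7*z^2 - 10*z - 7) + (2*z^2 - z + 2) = -3*z^5 - 7*z^4 - 6*z^3 + 9*z^2 - 11*z - 5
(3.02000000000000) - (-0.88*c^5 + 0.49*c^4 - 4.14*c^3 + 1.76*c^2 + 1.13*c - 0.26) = 0.88*c^5 - 0.49*c^4 + 4.14*c^3 - 1.76*c^2 - 1.13*c + 3.28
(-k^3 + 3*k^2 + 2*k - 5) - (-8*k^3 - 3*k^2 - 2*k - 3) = 7*k^3 + 6*k^2 + 4*k - 2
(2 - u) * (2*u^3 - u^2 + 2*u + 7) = -2*u^4 + 5*u^3 - 4*u^2 - 3*u + 14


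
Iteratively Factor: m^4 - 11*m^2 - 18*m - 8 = (m + 2)*(m^3 - 2*m^2 - 7*m - 4) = (m + 1)*(m + 2)*(m^2 - 3*m - 4) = (m + 1)^2*(m + 2)*(m - 4)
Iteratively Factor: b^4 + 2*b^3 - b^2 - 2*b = (b)*(b^3 + 2*b^2 - b - 2) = b*(b - 1)*(b^2 + 3*b + 2) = b*(b - 1)*(b + 2)*(b + 1)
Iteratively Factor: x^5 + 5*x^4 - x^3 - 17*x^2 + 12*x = (x)*(x^4 + 5*x^3 - x^2 - 17*x + 12) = x*(x - 1)*(x^3 + 6*x^2 + 5*x - 12) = x*(x - 1)^2*(x^2 + 7*x + 12) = x*(x - 1)^2*(x + 4)*(x + 3)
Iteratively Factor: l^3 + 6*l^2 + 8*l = (l + 4)*(l^2 + 2*l) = (l + 2)*(l + 4)*(l)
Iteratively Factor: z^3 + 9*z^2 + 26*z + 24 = (z + 2)*(z^2 + 7*z + 12) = (z + 2)*(z + 4)*(z + 3)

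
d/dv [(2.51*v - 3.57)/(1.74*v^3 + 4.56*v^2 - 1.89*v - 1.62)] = (-8.7348*v^3 + 7.1898*v^2 + 32.5584*v - 10.8135)/(3.0276*v^6 + 15.8688*v^5 + 14.2164*v^4 - 22.8744*v^3 - 11.2023*v^2 + 6.1236*v + 2.6244)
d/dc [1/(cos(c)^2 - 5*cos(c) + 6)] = (2*cos(c) - 5)*sin(c)/(cos(c)^2 - 5*cos(c) + 6)^2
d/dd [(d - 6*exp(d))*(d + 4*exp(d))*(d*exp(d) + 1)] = (d + 1)*(d - 6*exp(d))*(d + 4*exp(d))*exp(d) + (d - 6*exp(d))*(d*exp(d) + 1)*(4*exp(d) + 1) - (d + 4*exp(d))*(d*exp(d) + 1)*(6*exp(d) - 1)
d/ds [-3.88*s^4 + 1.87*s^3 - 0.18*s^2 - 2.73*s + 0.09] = -15.52*s^3 + 5.61*s^2 - 0.36*s - 2.73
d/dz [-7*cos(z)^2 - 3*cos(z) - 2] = (14*cos(z) + 3)*sin(z)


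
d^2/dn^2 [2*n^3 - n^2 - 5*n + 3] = 12*n - 2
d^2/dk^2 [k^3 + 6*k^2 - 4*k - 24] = 6*k + 12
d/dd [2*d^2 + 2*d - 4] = 4*d + 2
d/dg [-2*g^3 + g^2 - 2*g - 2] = -6*g^2 + 2*g - 2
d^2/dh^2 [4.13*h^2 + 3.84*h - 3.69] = 8.26000000000000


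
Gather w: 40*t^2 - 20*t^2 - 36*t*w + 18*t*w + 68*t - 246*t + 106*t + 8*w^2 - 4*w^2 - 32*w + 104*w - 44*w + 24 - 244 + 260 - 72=20*t^2 - 72*t + 4*w^2 + w*(28 - 18*t) - 32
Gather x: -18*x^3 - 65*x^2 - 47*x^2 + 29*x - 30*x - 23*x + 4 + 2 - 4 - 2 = -18*x^3 - 112*x^2 - 24*x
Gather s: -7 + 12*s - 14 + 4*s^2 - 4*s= 4*s^2 + 8*s - 21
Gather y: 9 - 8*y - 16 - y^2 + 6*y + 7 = -y^2 - 2*y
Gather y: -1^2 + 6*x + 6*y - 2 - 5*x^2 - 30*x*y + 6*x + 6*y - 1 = -5*x^2 + 12*x + y*(12 - 30*x) - 4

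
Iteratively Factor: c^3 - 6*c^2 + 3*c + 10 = (c - 5)*(c^2 - c - 2) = (c - 5)*(c + 1)*(c - 2)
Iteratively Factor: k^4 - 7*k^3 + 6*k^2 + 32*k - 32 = (k - 4)*(k^3 - 3*k^2 - 6*k + 8) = (k - 4)*(k + 2)*(k^2 - 5*k + 4) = (k - 4)*(k - 1)*(k + 2)*(k - 4)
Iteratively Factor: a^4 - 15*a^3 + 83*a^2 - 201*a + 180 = (a - 5)*(a^3 - 10*a^2 + 33*a - 36) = (a - 5)*(a - 3)*(a^2 - 7*a + 12) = (a - 5)*(a - 4)*(a - 3)*(a - 3)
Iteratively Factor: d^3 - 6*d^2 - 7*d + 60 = (d - 4)*(d^2 - 2*d - 15) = (d - 4)*(d + 3)*(d - 5)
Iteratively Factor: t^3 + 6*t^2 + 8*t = (t + 4)*(t^2 + 2*t) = (t + 2)*(t + 4)*(t)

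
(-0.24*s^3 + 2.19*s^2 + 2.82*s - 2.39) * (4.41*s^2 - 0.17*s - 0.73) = -1.0584*s^5 + 9.6987*s^4 + 12.2391*s^3 - 12.618*s^2 - 1.6523*s + 1.7447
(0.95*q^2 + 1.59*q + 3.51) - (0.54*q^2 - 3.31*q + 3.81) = 0.41*q^2 + 4.9*q - 0.3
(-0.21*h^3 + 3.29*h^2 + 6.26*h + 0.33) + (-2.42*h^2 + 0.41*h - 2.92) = -0.21*h^3 + 0.87*h^2 + 6.67*h - 2.59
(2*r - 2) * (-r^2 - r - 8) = -2*r^3 - 14*r + 16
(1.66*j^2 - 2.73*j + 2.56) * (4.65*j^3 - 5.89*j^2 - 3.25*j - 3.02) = 7.719*j^5 - 22.4719*j^4 + 22.5887*j^3 - 11.2191*j^2 - 0.0754000000000001*j - 7.7312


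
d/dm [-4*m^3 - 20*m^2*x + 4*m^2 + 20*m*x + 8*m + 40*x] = -12*m^2 - 40*m*x + 8*m + 20*x + 8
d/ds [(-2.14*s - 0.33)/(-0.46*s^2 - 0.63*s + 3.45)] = (0.9844*s^2 + 1.3482*s - (0.92*s + 0.63)*(2.14*s + 0.33) - 7.383)/(0.46*s^2 + 0.63*s - 3.45)^2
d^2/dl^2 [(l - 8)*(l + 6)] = 2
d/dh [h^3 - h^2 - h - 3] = 3*h^2 - 2*h - 1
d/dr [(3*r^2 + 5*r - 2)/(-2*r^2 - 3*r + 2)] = 1/(4*r^2 - 4*r + 1)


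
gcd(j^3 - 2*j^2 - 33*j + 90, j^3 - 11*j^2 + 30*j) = j - 5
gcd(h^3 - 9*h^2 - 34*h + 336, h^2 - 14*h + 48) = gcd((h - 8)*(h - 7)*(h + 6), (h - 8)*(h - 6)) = h - 8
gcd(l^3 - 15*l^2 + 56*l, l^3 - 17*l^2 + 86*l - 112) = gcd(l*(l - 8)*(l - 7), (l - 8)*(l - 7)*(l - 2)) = l^2 - 15*l + 56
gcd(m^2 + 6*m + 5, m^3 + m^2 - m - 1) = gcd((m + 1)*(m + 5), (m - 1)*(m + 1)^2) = m + 1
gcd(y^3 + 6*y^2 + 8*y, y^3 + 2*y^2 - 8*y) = y^2 + 4*y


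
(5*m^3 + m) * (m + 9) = 5*m^4 + 45*m^3 + m^2 + 9*m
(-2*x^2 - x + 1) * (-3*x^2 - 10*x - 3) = 6*x^4 + 23*x^3 + 13*x^2 - 7*x - 3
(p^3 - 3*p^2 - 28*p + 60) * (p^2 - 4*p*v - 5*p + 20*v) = p^5 - 4*p^4*v - 8*p^4 + 32*p^3*v - 13*p^3 + 52*p^2*v + 200*p^2 - 800*p*v - 300*p + 1200*v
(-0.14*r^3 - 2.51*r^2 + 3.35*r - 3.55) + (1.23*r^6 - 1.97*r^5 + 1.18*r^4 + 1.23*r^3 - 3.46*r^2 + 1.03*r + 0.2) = 1.23*r^6 - 1.97*r^5 + 1.18*r^4 + 1.09*r^3 - 5.97*r^2 + 4.38*r - 3.35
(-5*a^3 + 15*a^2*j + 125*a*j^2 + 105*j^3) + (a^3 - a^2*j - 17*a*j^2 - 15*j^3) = -4*a^3 + 14*a^2*j + 108*a*j^2 + 90*j^3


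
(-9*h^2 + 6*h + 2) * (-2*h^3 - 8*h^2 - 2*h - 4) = 18*h^5 + 60*h^4 - 34*h^3 + 8*h^2 - 28*h - 8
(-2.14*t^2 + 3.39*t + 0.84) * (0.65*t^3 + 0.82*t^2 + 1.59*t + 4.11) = -1.391*t^5 + 0.4487*t^4 - 0.0768000000000004*t^3 - 2.7165*t^2 + 15.2685*t + 3.4524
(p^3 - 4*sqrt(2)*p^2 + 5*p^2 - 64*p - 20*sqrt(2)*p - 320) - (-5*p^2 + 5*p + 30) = p^3 - 4*sqrt(2)*p^2 + 10*p^2 - 69*p - 20*sqrt(2)*p - 350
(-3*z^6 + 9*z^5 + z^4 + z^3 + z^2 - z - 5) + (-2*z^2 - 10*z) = -3*z^6 + 9*z^5 + z^4 + z^3 - z^2 - 11*z - 5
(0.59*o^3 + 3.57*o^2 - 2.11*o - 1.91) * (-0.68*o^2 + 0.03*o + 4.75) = -0.4012*o^5 - 2.4099*o^4 + 4.3444*o^3 + 18.193*o^2 - 10.0798*o - 9.0725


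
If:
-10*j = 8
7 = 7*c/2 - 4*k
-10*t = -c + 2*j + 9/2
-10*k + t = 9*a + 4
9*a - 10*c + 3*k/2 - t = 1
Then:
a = 231889/251100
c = 158/279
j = -4/5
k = -350/279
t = -6511/27900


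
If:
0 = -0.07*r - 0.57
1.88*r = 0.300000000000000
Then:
No Solution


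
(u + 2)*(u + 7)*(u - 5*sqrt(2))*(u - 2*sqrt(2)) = u^4 - 7*sqrt(2)*u^3 + 9*u^3 - 63*sqrt(2)*u^2 + 34*u^2 - 98*sqrt(2)*u + 180*u + 280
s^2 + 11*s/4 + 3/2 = (s + 3/4)*(s + 2)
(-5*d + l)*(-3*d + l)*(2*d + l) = 30*d^3 - d^2*l - 6*d*l^2 + l^3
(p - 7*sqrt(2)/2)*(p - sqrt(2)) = p^2 - 9*sqrt(2)*p/2 + 7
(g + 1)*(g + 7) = g^2 + 8*g + 7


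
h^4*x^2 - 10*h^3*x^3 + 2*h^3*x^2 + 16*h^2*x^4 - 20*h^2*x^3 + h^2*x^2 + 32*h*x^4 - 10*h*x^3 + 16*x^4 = (h - 8*x)*(h - 2*x)*(h*x + x)^2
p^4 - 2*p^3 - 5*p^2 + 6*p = p*(p - 3)*(p - 1)*(p + 2)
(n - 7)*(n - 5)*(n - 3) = n^3 - 15*n^2 + 71*n - 105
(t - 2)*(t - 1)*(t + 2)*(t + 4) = t^4 + 3*t^3 - 8*t^2 - 12*t + 16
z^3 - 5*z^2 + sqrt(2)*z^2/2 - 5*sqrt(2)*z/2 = z*(z - 5)*(z + sqrt(2)/2)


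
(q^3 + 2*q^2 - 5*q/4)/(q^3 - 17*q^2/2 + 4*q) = (q + 5/2)/(q - 8)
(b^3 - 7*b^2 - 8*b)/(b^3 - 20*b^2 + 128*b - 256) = b*(b + 1)/(b^2 - 12*b + 32)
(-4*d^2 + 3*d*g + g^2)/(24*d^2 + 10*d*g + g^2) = (-d + g)/(6*d + g)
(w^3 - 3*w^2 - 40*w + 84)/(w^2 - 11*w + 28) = (w^2 + 4*w - 12)/(w - 4)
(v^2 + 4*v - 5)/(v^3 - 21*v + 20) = 1/(v - 4)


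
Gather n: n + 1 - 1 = n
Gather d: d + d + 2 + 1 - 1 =2*d + 2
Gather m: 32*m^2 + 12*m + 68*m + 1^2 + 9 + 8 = 32*m^2 + 80*m + 18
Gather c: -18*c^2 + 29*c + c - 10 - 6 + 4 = -18*c^2 + 30*c - 12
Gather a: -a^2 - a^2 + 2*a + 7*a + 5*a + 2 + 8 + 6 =-2*a^2 + 14*a + 16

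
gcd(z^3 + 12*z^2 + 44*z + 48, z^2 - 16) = z + 4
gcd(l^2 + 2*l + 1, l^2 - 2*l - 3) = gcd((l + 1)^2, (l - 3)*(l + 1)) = l + 1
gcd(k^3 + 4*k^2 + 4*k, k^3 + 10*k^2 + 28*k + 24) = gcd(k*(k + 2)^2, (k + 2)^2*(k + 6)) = k^2 + 4*k + 4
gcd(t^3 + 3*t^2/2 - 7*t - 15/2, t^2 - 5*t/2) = t - 5/2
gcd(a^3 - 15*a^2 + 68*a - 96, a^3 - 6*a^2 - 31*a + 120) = a^2 - 11*a + 24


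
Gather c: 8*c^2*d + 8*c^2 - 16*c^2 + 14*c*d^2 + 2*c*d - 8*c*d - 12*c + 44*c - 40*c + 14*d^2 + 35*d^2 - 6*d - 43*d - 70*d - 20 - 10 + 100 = c^2*(8*d - 8) + c*(14*d^2 - 6*d - 8) + 49*d^2 - 119*d + 70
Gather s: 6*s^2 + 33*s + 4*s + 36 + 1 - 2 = 6*s^2 + 37*s + 35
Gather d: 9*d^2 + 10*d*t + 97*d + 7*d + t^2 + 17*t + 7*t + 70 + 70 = 9*d^2 + d*(10*t + 104) + t^2 + 24*t + 140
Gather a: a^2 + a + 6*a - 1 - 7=a^2 + 7*a - 8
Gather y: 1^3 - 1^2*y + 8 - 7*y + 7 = 16 - 8*y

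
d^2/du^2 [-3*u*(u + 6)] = -6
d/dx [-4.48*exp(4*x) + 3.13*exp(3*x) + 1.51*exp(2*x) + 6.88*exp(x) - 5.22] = (-17.92*exp(3*x) + 9.39*exp(2*x) + 3.02*exp(x) + 6.88)*exp(x)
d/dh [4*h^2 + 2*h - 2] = 8*h + 2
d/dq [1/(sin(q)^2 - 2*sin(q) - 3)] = 2*(1 - sin(q))*cos(q)/((sin(q) - 3)^2*(sin(q) + 1)^2)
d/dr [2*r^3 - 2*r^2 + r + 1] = 6*r^2 - 4*r + 1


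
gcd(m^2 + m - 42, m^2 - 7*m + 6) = m - 6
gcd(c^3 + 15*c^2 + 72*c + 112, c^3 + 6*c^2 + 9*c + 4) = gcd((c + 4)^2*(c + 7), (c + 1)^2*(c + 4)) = c + 4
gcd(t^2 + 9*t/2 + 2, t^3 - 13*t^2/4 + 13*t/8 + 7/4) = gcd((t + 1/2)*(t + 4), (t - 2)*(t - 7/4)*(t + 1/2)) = t + 1/2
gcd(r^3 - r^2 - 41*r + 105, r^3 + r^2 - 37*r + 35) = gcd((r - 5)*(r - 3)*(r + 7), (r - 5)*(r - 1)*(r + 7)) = r^2 + 2*r - 35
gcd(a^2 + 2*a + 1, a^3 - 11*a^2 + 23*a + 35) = a + 1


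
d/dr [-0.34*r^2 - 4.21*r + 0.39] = -0.68*r - 4.21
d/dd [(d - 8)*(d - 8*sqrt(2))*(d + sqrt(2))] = 3*d^2 - 14*sqrt(2)*d - 16*d - 16 + 56*sqrt(2)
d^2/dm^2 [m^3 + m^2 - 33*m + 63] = 6*m + 2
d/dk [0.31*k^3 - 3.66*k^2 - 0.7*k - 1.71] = 0.93*k^2 - 7.32*k - 0.7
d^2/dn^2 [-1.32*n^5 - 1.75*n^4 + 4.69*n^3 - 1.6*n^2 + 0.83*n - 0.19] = -26.4*n^3 - 21.0*n^2 + 28.14*n - 3.2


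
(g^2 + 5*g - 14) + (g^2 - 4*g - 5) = 2*g^2 + g - 19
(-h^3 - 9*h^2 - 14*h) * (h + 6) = -h^4 - 15*h^3 - 68*h^2 - 84*h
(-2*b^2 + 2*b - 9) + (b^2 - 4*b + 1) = -b^2 - 2*b - 8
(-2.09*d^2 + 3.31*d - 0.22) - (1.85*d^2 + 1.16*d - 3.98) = -3.94*d^2 + 2.15*d + 3.76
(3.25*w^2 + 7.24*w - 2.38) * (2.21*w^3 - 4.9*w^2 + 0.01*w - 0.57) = 7.1825*w^5 + 0.0753999999999984*w^4 - 40.7033*w^3 + 9.8819*w^2 - 4.1506*w + 1.3566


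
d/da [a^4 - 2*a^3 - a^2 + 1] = 2*a*(2*a^2 - 3*a - 1)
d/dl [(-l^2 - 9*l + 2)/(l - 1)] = (-l^2 + 2*l + 7)/(l^2 - 2*l + 1)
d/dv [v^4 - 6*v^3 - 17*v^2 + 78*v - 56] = 4*v^3 - 18*v^2 - 34*v + 78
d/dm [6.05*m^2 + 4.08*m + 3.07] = 12.1*m + 4.08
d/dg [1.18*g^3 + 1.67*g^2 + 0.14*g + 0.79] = 3.54*g^2 + 3.34*g + 0.14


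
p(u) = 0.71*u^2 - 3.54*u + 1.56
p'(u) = 1.42*u - 3.54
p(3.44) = -2.22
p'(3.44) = 1.34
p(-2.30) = 13.46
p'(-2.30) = -6.81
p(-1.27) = 7.20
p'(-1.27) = -5.34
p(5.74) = 4.63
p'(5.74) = 4.61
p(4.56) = 0.18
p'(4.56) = 2.94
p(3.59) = -2.00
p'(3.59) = 1.56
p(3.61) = -1.97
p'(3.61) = 1.59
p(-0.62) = 4.03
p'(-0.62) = -4.42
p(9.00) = 27.21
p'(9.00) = 9.24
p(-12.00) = 146.28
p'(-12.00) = -20.58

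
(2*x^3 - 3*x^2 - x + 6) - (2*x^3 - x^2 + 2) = -2*x^2 - x + 4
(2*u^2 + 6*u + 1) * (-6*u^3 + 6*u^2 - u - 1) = -12*u^5 - 24*u^4 + 28*u^3 - 2*u^2 - 7*u - 1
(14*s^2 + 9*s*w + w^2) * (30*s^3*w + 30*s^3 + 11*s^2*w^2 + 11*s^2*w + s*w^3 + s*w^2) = 420*s^5*w + 420*s^5 + 424*s^4*w^2 + 424*s^4*w + 143*s^3*w^3 + 143*s^3*w^2 + 20*s^2*w^4 + 20*s^2*w^3 + s*w^5 + s*w^4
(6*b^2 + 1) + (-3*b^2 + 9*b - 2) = 3*b^2 + 9*b - 1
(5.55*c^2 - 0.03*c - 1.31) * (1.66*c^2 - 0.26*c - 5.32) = 9.213*c^4 - 1.4928*c^3 - 31.6928*c^2 + 0.5002*c + 6.9692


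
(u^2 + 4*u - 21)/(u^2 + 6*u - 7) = (u - 3)/(u - 1)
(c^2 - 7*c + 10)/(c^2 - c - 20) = (c - 2)/(c + 4)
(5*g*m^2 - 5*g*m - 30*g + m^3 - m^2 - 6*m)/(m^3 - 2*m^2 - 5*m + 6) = (5*g + m)/(m - 1)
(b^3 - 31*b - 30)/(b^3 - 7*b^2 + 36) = (b^2 + 6*b + 5)/(b^2 - b - 6)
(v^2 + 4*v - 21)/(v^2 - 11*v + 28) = (v^2 + 4*v - 21)/(v^2 - 11*v + 28)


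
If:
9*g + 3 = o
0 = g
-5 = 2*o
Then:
No Solution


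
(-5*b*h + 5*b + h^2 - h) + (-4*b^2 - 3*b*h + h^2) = -4*b^2 - 8*b*h + 5*b + 2*h^2 - h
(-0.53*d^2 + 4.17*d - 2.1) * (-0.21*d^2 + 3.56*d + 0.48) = 0.1113*d^4 - 2.7625*d^3 + 15.0318*d^2 - 5.4744*d - 1.008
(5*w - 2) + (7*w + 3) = 12*w + 1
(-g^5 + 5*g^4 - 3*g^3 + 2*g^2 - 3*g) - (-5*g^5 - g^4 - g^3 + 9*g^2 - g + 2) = 4*g^5 + 6*g^4 - 2*g^3 - 7*g^2 - 2*g - 2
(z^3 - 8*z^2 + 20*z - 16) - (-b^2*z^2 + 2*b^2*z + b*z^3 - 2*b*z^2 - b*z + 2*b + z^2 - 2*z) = b^2*z^2 - 2*b^2*z - b*z^3 + 2*b*z^2 + b*z - 2*b + z^3 - 9*z^2 + 22*z - 16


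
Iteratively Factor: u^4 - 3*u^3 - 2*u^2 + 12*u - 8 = (u - 2)*(u^3 - u^2 - 4*u + 4) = (u - 2)*(u - 1)*(u^2 - 4) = (u - 2)^2*(u - 1)*(u + 2)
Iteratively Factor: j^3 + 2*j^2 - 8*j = (j + 4)*(j^2 - 2*j) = j*(j + 4)*(j - 2)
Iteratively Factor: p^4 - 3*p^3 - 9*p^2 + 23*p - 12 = (p - 4)*(p^3 + p^2 - 5*p + 3) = (p - 4)*(p - 1)*(p^2 + 2*p - 3) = (p - 4)*(p - 1)^2*(p + 3)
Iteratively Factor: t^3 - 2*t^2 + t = (t - 1)*(t^2 - t) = (t - 1)^2*(t)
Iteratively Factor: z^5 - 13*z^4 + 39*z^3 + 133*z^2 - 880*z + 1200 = (z - 5)*(z^4 - 8*z^3 - z^2 + 128*z - 240) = (z - 5)*(z + 4)*(z^3 - 12*z^2 + 47*z - 60) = (z - 5)*(z - 4)*(z + 4)*(z^2 - 8*z + 15) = (z - 5)^2*(z - 4)*(z + 4)*(z - 3)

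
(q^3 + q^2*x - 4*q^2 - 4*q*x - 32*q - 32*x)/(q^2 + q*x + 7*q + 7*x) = (q^2 - 4*q - 32)/(q + 7)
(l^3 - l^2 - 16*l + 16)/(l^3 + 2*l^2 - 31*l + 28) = (l + 4)/(l + 7)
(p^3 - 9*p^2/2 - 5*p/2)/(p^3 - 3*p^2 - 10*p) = (p + 1/2)/(p + 2)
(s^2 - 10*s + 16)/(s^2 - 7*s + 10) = (s - 8)/(s - 5)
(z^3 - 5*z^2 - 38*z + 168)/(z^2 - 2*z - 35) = (z^2 + 2*z - 24)/(z + 5)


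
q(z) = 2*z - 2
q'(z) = 2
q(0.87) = -0.26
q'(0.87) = 2.00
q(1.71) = 1.42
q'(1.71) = 2.00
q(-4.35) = -10.70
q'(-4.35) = 2.00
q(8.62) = 15.24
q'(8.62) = 2.00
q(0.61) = -0.78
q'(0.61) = 2.00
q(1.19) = 0.38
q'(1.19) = 2.00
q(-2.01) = -6.02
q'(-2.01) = 2.00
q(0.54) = -0.92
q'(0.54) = 2.00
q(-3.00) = -8.00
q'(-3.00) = 2.00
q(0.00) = -2.00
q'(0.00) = 2.00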